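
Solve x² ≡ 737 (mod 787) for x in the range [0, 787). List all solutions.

Since 787 ≡ 3 (mod 4), a square root of 737 is 737^((787+1)/4) = 737^197 mod 787.
Repeated squaring: 737^2≡139, 737^4≡433, 737^8≡183, 737^16≡435, 737^32≡345, 737^64≡188, 737^128≡716 (mod 787).
737^197 = 737^(128+64+4+1) ≡ 161 (mod 787).
Check: 161² = 25921 ≡ 737 (mod 787). The two roots are 161 and 626.

161, 626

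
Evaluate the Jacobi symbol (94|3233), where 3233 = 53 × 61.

1

Pull out 2: since 3233 ≡ 1 (mod 8), (2/3233) = +1.
Reciprocity: 47 ≡ 3 and 3233 ≡ 1 (mod 4), so (47/3233) = +(3233/47).
Reduce top mod 47: now compute (37/47).
Reciprocity: 37 ≡ 1 and 47 ≡ 3 (mod 4), so (37/47) = +(47/37).
Reduce top mod 37: now compute (10/37).
Pull out 2: since 37 ≡ 5 (mod 8), (2/37) = -1.
Reciprocity: 5 ≡ 1 and 37 ≡ 1 (mod 4), so (5/37) = +(37/5).
Reduce top mod 5: now compute (2/5).
Pull out 2: since 5 ≡ 5 (mod 8), (2/5) = -1.
Reached (1/5) = 1. Collecting the sign flips along the way, the symbol is +1.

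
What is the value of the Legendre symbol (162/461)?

-1

Pull out 2: since 461 ≡ 5 (mod 8), (2/461) = -1.
Reciprocity: 81 ≡ 1 and 461 ≡ 1 (mod 4), so (81/461) = +(461/81).
Reduce top mod 81: now compute (56/81).
Pull out 2^3: since 81 ≡ 1 (mod 8), (2/81) = +1, so (2/81)^3 = +1.
Reciprocity: 7 ≡ 3 and 81 ≡ 1 (mod 4), so (7/81) = +(81/7).
Reduce top mod 7: now compute (4/7).
Pull out 2^2: since 7 ≡ 7 (mod 8), (2/7) = +1, so (2/7)^2 = +1.
Reached (1/7) = 1. Collecting the sign flips along the way, the symbol is -1.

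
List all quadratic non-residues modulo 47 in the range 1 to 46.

Square k = 1,…,23 (k and 47−k give the same square):
1²=1, 2²=4, 3²=9, 4²=16, 5²=25, 6²=36, 7²≡2, 8²≡17, 9²≡34, 10²≡6, 11²≡27, 12²≡3, 13²≡28, 14²≡8, 15²≡37, 16²≡21, 17²≡7, 18²≡42, 19²≡32, 20²≡24, 21²≡18, 22²≡14, 23²≡12 (mod 47).
The residues are {1, 2, 3, 4, 6, 7, 8, 9, 12, 14, 16, 17, 18, 21, 24, 25, 27, 28, 32, 34, 36, 37, 42}; the non-residues are the remaining 23 nonzero classes.

5, 10, 11, 13, 15, 19, 20, 22, 23, 26, 29, 30, 31, 33, 35, 38, 39, 40, 41, 43, 44, 45, 46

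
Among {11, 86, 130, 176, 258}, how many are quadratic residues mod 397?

2

(11/397) = +1 → QR.
(86/397) = -1 → non-residue.
(130/397) = -1 → non-residue.
(176/397) = +1 → QR.
(258/397) = -1 → non-residue.
Total quadratic residues among the 5: 2.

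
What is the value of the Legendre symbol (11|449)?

1

Euler's criterion: (11/449) ≡ 11^224 (mod 449).
11^2 ≡ 121 (mod 449)
11^4 ≡ 273 (mod 449)
11^8 ≡ 444 (mod 449)
11^16 ≡ 25 (mod 449)
11^32 ≡ 176 (mod 449)
11^64 ≡ 444 (mod 449)
11^128 ≡ 25 (mod 449)
11^224 = 11^(128+64+32) ≡ 1 (mod 449).
Result is 1, so (11/449) = 1.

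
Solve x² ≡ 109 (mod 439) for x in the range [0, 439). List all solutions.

Since 439 ≡ 3 (mod 4), a square root of 109 is 109^((439+1)/4) = 109^110 mod 439.
Repeated squaring: 109^2≡28, 109^4≡345, 109^8≡56, 109^16≡63, 109^32≡18, 109^64≡324 (mod 439).
109^110 = 109^(64+32+8+4+2) ≡ 391 (mod 439).
Check: 391² = 152881 ≡ 109 (mod 439). The two roots are 48 and 391.

48, 391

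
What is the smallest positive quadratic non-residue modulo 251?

(2/251) = −1, so 2 is the smallest positive non-residue mod 251.

2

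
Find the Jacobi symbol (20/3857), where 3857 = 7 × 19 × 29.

Pull out 2^2: since 3857 ≡ 1 (mod 8), (2/3857) = +1, so (2/3857)^2 = +1.
Reciprocity: 5 ≡ 1 and 3857 ≡ 1 (mod 4), so (5/3857) = +(3857/5).
Reduce top mod 5: now compute (2/5).
Pull out 2: since 5 ≡ 5 (mod 8), (2/5) = -1.
Reached (1/5) = 1. Collecting the sign flips along the way, the symbol is -1.

-1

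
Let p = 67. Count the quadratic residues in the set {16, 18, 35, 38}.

(16/67) = +1 → QR.
(18/67) = -1 → non-residue.
(35/67) = +1 → QR.
(38/67) = -1 → non-residue.
Total quadratic residues among the 4: 2.

2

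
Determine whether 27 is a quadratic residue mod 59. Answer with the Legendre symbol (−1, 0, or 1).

Euler's criterion: (27/59) ≡ 27^29 (mod 59).
27^2 ≡ 21 (mod 59)
27^4 ≡ 28 (mod 59)
27^8 ≡ 17 (mod 59)
27^16 ≡ 53 (mod 59)
27^29 = 27^(16+8+4+1) ≡ 1 (mod 59).
Result is 1, so (27/59) = 1.

1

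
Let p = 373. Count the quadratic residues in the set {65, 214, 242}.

(65/373) = -1 → non-residue.
(214/373) = -1 → non-residue.
(242/373) = -1 → non-residue.
Total quadratic residues among the 3: 0.

0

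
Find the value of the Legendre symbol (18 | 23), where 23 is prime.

Euler's criterion: (18/23) ≡ 18^11 (mod 23).
18^2 ≡ 2 (mod 23)
18^4 ≡ 4 (mod 23)
18^8 ≡ 16 (mod 23)
18^11 = 18^(8+2+1) ≡ 1 (mod 23).
Result is 1, so (18/23) = 1.

1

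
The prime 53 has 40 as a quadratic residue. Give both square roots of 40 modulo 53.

26, 27

53 ≡ 1 (mod 4), so we find a root by search.
Trying successive values, 26² = 676 ≡ 40 (mod 53). The other root is 53 − 26 = 27.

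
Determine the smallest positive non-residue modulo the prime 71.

(2/71) = +1, so 2 is a residue.
(3/71) = +1, so 3 is a residue.
(4/71) = +1, so 4 is a residue.
(5/71) = +1, so 5 is a residue.
(6/71) = +1, so 6 is a residue.
(7/71) = −1, so 7 is the smallest positive non-residue mod 71.

7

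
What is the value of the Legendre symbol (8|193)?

1

Euler's criterion: (8/193) ≡ 8^96 (mod 193).
8^2 ≡ 64 (mod 193)
8^4 ≡ 43 (mod 193)
8^8 ≡ 112 (mod 193)
8^16 ≡ 192 (mod 193)
8^32 ≡ 1 (mod 193)
8^64 ≡ 1 (mod 193)
8^96 = 8^(64+32) ≡ 1 (mod 193).
Result is 1, so (8/193) = 1.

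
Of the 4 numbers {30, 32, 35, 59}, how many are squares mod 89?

1

(30/89) = -1 → non-residue.
(32/89) = +1 → QR.
(35/89) = -1 → non-residue.
(59/89) = -1 → non-residue.
Total quadratic residues among the 4: 1.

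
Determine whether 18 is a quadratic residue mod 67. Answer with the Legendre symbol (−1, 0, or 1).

-1

Pull out 2: since 67 ≡ 3 (mod 8), (2/67) = -1.
Reciprocity: 9 ≡ 1 and 67 ≡ 3 (mod 4), so (9/67) = +(67/9).
Reduce top mod 9: now compute (4/9).
Pull out 2^2: since 9 ≡ 1 (mod 8), (2/9) = +1, so (2/9)^2 = +1.
Reached (1/9) = 1. Collecting the sign flips along the way, the symbol is -1.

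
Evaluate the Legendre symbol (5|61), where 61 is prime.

Reciprocity: 5 ≡ 1 and 61 ≡ 1 (mod 4), so (5/61) = +(61/5).
Reduce top mod 5: now compute (1/5).
Reached (1/5) = 1. Collecting the sign flips along the way, the symbol is +1.

1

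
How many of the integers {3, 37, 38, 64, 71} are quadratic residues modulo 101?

(3/101) = -1 → non-residue.
(37/101) = +1 → QR.
(38/101) = -1 → non-residue.
(64/101) = +1 → QR.
(71/101) = +1 → QR.
Total quadratic residues among the 5: 3.

3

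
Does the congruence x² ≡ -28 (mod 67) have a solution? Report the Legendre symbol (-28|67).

1

Euler's criterion: (-28/67) ≡ 39^33 (mod 67).
39^2 ≡ 47 (mod 67)
39^4 ≡ 65 (mod 67)
39^8 ≡ 4 (mod 67)
39^16 ≡ 16 (mod 67)
39^32 ≡ 55 (mod 67)
39^33 = 39^(32+1) ≡ 1 (mod 67).
Result is 1, so (-28/67) = 1.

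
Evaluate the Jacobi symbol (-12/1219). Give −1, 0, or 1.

First reduce: -12 ≡ 1207 (mod 1219).
Reciprocity: 1207 ≡ 3 and 1219 ≡ 3 (mod 4), so (1207/1219) = −(1219/1207).
Reduce top mod 1207: now compute (12/1207).
Pull out 2^2: since 1207 ≡ 7 (mod 8), (2/1207) = +1, so (2/1207)^2 = +1.
Reciprocity: 3 ≡ 3 and 1207 ≡ 3 (mod 4), so (3/1207) = −(1207/3).
Reduce top mod 3: now compute (1/3).
Reached (1/3) = 1. Collecting the sign flips along the way, the symbol is +1.

1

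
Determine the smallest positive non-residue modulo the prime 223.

(2/223) = +1, so 2 is a residue.
(3/223) = −1, so 3 is the smallest positive non-residue mod 223.

3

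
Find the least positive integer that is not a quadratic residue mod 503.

5

(2/503) = +1, so 2 is a residue.
(3/503) = +1, so 3 is a residue.
(4/503) = +1, so 4 is a residue.
(5/503) = −1, so 5 is the smallest positive non-residue mod 503.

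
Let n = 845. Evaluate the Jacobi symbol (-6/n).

1

First reduce: -6 ≡ 839 (mod 845).
Reciprocity: 839 ≡ 3 and 845 ≡ 1 (mod 4), so (839/845) = +(845/839).
Reduce top mod 839: now compute (6/839).
Pull out 2: since 839 ≡ 7 (mod 8), (2/839) = +1.
Reciprocity: 3 ≡ 3 and 839 ≡ 3 (mod 4), so (3/839) = −(839/3).
Reduce top mod 3: now compute (2/3).
Pull out 2: since 3 ≡ 3 (mod 8), (2/3) = -1.
Reached (1/3) = 1. Collecting the sign flips along the way, the symbol is +1.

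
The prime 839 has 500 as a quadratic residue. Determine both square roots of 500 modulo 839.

Since 839 ≡ 3 (mod 4), a square root of 500 is 500^((839+1)/4) = 500^210 mod 839.
Repeated squaring: 500^2≡817, 500^4≡484, 500^8≡175, 500^16≡421, 500^32≡212, 500^64≡477, 500^128≡160 (mod 839).
500^210 = 500^(128+64+16+2) ≡ 118 (mod 839).
Check: 118² = 13924 ≡ 500 (mod 839). The two roots are 118 and 721.

118, 721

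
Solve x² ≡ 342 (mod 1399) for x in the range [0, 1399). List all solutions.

405, 994

Since 1399 ≡ 3 (mod 4), a square root of 342 is 342^((1399+1)/4) = 342^350 mod 1399.
Repeated squaring: 342^2≡847, 342^4≡1121, 342^8≡339, 342^16≡203, 342^32≡638, 342^64≡1334, 342^128≡28, 342^256≡784 (mod 1399).
342^350 = 342^(256+64+16+8+4+2) ≡ 405 (mod 1399).
Check: 405² = 164025 ≡ 342 (mod 1399). The two roots are 405 and 994.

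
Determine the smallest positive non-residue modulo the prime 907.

(2/907) = −1, so 2 is the smallest positive non-residue mod 907.

2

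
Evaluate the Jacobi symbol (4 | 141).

1

Pull out 2^2: since 141 ≡ 5 (mod 8), (2/141) = -1, so (2/141)^2 = +1.
Reached (1/141) = 1. Collecting the sign flips along the way, the symbol is +1.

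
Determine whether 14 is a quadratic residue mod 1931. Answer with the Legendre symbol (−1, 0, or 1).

Pull out 2: since 1931 ≡ 3 (mod 8), (2/1931) = -1.
Reciprocity: 7 ≡ 3 and 1931 ≡ 3 (mod 4), so (7/1931) = −(1931/7).
Reduce top mod 7: now compute (6/7).
Pull out 2: since 7 ≡ 7 (mod 8), (2/7) = +1.
Reciprocity: 3 ≡ 3 and 7 ≡ 3 (mod 4), so (3/7) = −(7/3).
Reduce top mod 3: now compute (1/3).
Reached (1/3) = 1. Collecting the sign flips along the way, the symbol is -1.

-1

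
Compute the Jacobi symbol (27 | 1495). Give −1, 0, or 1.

Reciprocity: 27 ≡ 3 and 1495 ≡ 3 (mod 4), so (27/1495) = −(1495/27).
Reduce top mod 27: now compute (10/27).
Pull out 2: since 27 ≡ 3 (mod 8), (2/27) = -1.
Reciprocity: 5 ≡ 1 and 27 ≡ 3 (mod 4), so (5/27) = +(27/5).
Reduce top mod 5: now compute (2/5).
Pull out 2: since 5 ≡ 5 (mod 8), (2/5) = -1.
Reached (1/5) = 1. Collecting the sign flips along the way, the symbol is -1.

-1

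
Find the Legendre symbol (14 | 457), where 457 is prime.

Euler's criterion: (14/457) ≡ 14^228 (mod 457).
14^2 ≡ 196 (mod 457)
14^4 ≡ 28 (mod 457)
14^8 ≡ 327 (mod 457)
14^16 ≡ 448 (mod 457)
14^32 ≡ 81 (mod 457)
14^64 ≡ 163 (mod 457)
14^128 ≡ 63 (mod 457)
14^228 = 14^(128+64+32+4) ≡ 1 (mod 457).
Result is 1, so (14/457) = 1.

1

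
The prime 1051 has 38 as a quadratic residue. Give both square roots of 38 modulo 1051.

Since 1051 ≡ 3 (mod 4), a square root of 38 is 38^((1051+1)/4) = 38^263 mod 1051.
Repeated squaring: 38^2≡393, 38^4≡1003, 38^8≡202, 38^16≡866, 38^32≡593, 38^64≡615, 38^128≡916, 38^256≡358 (mod 1051).
38^263 = 38^(256+4+2+1) ≡ 1018 (mod 1051).
Check: 1018² = 1036324 ≡ 38 (mod 1051). The two roots are 33 and 1018.

33, 1018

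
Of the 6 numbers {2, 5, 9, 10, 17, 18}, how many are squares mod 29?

2

(2/29) = -1 → non-residue.
(5/29) = +1 → QR.
(9/29) = +1 → QR.
(10/29) = -1 → non-residue.
(17/29) = -1 → non-residue.
(18/29) = -1 → non-residue.
Total quadratic residues among the 6: 2.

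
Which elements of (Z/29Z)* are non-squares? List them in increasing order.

Square k = 1,…,14 (k and 29−k give the same square):
1²=1, 2²=4, 3²=9, 4²=16, 5²=25, 6²≡7, 7²≡20, 8²≡6, 9²≡23, 10²≡13, 11²≡5, 12²≡28, 13²≡24, 14²≡22 (mod 29).
The residues are {1, 4, 5, 6, 7, 9, 13, 16, 20, 22, 23, 24, 25, 28}; the non-residues are the remaining 14 nonzero classes.

2 3 8 10 11 12 14 15 17 18 19 21 26 27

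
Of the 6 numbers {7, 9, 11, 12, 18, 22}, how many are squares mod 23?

(7/23) = -1 → non-residue.
(9/23) = +1 → QR.
(11/23) = -1 → non-residue.
(12/23) = +1 → QR.
(18/23) = +1 → QR.
(22/23) = -1 → non-residue.
Total quadratic residues among the 6: 3.

3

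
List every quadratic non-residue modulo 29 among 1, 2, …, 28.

Square k = 1,…,14 (k and 29−k give the same square):
1²=1, 2²=4, 3²=9, 4²=16, 5²=25, 6²≡7, 7²≡20, 8²≡6, 9²≡23, 10²≡13, 11²≡5, 12²≡28, 13²≡24, 14²≡22 (mod 29).
The residues are {1, 4, 5, 6, 7, 9, 13, 16, 20, 22, 23, 24, 25, 28}; the non-residues are the remaining 14 nonzero classes.

2,3,8,10,11,12,14,15,17,18,19,21,26,27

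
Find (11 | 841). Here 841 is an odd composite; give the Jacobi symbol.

1

Reciprocity: 11 ≡ 3 and 841 ≡ 1 (mod 4), so (11/841) = +(841/11).
Reduce top mod 11: now compute (5/11).
Reciprocity: 5 ≡ 1 and 11 ≡ 3 (mod 4), so (5/11) = +(11/5).
Reduce top mod 5: now compute (1/5).
Reached (1/5) = 1. Collecting the sign flips along the way, the symbol is +1.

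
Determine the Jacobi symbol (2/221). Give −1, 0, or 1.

Pull out 2: since 221 ≡ 5 (mod 8), (2/221) = -1.
Reached (1/221) = 1. Collecting the sign flips along the way, the symbol is -1.

-1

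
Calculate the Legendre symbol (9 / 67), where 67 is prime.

Euler's criterion: (9/67) ≡ 9^33 (mod 67).
9^2 ≡ 14 (mod 67)
9^4 ≡ 62 (mod 67)
9^8 ≡ 25 (mod 67)
9^16 ≡ 22 (mod 67)
9^32 ≡ 15 (mod 67)
9^33 = 9^(32+1) ≡ 1 (mod 67).
Result is 1, so (9/67) = 1.

1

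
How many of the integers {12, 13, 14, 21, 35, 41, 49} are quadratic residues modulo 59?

(12/59) = +1 → QR.
(13/59) = -1 → non-residue.
(14/59) = -1 → non-residue.
(21/59) = +1 → QR.
(35/59) = +1 → QR.
(41/59) = +1 → QR.
(49/59) = +1 → QR.
Total quadratic residues among the 7: 5.

5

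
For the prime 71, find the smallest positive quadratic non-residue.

(2/71) = +1, so 2 is a residue.
(3/71) = +1, so 3 is a residue.
(4/71) = +1, so 4 is a residue.
(5/71) = +1, so 5 is a residue.
(6/71) = +1, so 6 is a residue.
(7/71) = −1, so 7 is the smallest positive non-residue mod 71.

7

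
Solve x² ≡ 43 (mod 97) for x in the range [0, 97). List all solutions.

97 ≡ 1 (mod 4), so we find a root by search.
Trying successive values, 25² = 625 ≡ 43 (mod 97). The other root is 97 − 25 = 72.

25, 72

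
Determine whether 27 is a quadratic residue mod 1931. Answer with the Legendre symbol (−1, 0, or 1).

1

Reciprocity: 27 ≡ 3 and 1931 ≡ 3 (mod 4), so (27/1931) = −(1931/27).
Reduce top mod 27: now compute (14/27).
Pull out 2: since 27 ≡ 3 (mod 8), (2/27) = -1.
Reciprocity: 7 ≡ 3 and 27 ≡ 3 (mod 4), so (7/27) = −(27/7).
Reduce top mod 7: now compute (6/7).
Pull out 2: since 7 ≡ 7 (mod 8), (2/7) = +1.
Reciprocity: 3 ≡ 3 and 7 ≡ 3 (mod 4), so (3/7) = −(7/3).
Reduce top mod 3: now compute (1/3).
Reached (1/3) = 1. Collecting the sign flips along the way, the symbol is +1.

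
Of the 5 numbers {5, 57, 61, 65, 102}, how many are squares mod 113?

(5/113) = -1 → non-residue.
(57/113) = +1 → QR.
(61/113) = +1 → QR.
(65/113) = -1 → non-residue.
(102/113) = +1 → QR.
Total quadratic residues among the 5: 3.

3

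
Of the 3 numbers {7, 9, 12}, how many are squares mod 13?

2

(7/13) = -1 → non-residue.
(9/13) = +1 → QR.
(12/13) = +1 → QR.
Total quadratic residues among the 3: 2.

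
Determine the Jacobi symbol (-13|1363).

First reduce: -13 ≡ 1350 (mod 1363).
Pull out 2: since 1363 ≡ 3 (mod 8), (2/1363) = -1.
Reciprocity: 675 ≡ 3 and 1363 ≡ 3 (mod 4), so (675/1363) = −(1363/675).
Reduce top mod 675: now compute (13/675).
Reciprocity: 13 ≡ 1 and 675 ≡ 3 (mod 4), so (13/675) = +(675/13).
Reduce top mod 13: now compute (12/13).
Pull out 2^2: since 13 ≡ 5 (mod 8), (2/13) = -1, so (2/13)^2 = +1.
Reciprocity: 3 ≡ 3 and 13 ≡ 1 (mod 4), so (3/13) = +(13/3).
Reduce top mod 3: now compute (1/3).
Reached (1/3) = 1. Collecting the sign flips along the way, the symbol is +1.

1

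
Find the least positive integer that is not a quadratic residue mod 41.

3

(2/41) = +1, so 2 is a residue.
(3/41) = −1, so 3 is the smallest positive non-residue mod 41.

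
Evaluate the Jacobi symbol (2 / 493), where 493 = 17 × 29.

Pull out 2: since 493 ≡ 5 (mod 8), (2/493) = -1.
Reached (1/493) = 1. Collecting the sign flips along the way, the symbol is -1.

-1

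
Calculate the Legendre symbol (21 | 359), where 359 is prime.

-1

Reciprocity: 21 ≡ 1 and 359 ≡ 3 (mod 4), so (21/359) = +(359/21).
Reduce top mod 21: now compute (2/21).
Pull out 2: since 21 ≡ 5 (mod 8), (2/21) = -1.
Reached (1/21) = 1. Collecting the sign flips along the way, the symbol is -1.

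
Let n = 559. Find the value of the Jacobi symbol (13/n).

0

Reciprocity: 13 ≡ 1 and 559 ≡ 3 (mod 4), so (13/559) = +(559/13).
Reduce top mod 13: now compute (0/13).
Top reduces to 0: gcd > 1, so the symbol is 0.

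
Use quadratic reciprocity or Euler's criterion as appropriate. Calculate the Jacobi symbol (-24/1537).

1

First reduce: -24 ≡ 1513 (mod 1537).
Reciprocity: 1513 ≡ 1 and 1537 ≡ 1 (mod 4), so (1513/1537) = +(1537/1513).
Reduce top mod 1513: now compute (24/1513).
Pull out 2^3: since 1513 ≡ 1 (mod 8), (2/1513) = +1, so (2/1513)^3 = +1.
Reciprocity: 3 ≡ 3 and 1513 ≡ 1 (mod 4), so (3/1513) = +(1513/3).
Reduce top mod 3: now compute (1/3).
Reached (1/3) = 1. Collecting the sign flips along the way, the symbol is +1.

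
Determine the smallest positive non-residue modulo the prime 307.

(2/307) = −1, so 2 is the smallest positive non-residue mod 307.

2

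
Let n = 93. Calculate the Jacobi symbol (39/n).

Reciprocity: 39 ≡ 3 and 93 ≡ 1 (mod 4), so (39/93) = +(93/39).
Reduce top mod 39: now compute (15/39).
Reciprocity: 15 ≡ 3 and 39 ≡ 3 (mod 4), so (15/39) = −(39/15).
Reduce top mod 15: now compute (9/15).
Reciprocity: 9 ≡ 1 and 15 ≡ 3 (mod 4), so (9/15) = +(15/9).
Reduce top mod 9: now compute (6/9).
Pull out 2: since 9 ≡ 1 (mod 8), (2/9) = +1.
Reciprocity: 3 ≡ 3 and 9 ≡ 1 (mod 4), so (3/9) = +(9/3).
Reduce top mod 3: now compute (0/3).
Top reduces to 0: gcd > 1, so the symbol is 0.

0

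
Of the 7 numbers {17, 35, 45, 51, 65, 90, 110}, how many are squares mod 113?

(17/113) = -1 → non-residue.
(35/113) = -1 → non-residue.
(45/113) = -1 → non-residue.
(51/113) = +1 → QR.
(65/113) = -1 → non-residue.
(90/113) = -1 → non-residue.
(110/113) = -1 → non-residue.
Total quadratic residues among the 7: 1.

1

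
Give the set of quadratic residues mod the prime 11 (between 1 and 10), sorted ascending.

Square k = 1,…,5 (k and 11−k give the same square):
1²=1, 2²=4, 3²=9, 4²≡5, 5²≡3 (mod 11).
So the quadratic residues mod 11 are {1, 3, 4, 5, 9}.

1 3 4 5 9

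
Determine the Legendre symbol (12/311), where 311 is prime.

1

Pull out 2^2: since 311 ≡ 7 (mod 8), (2/311) = +1, so (2/311)^2 = +1.
Reciprocity: 3 ≡ 3 and 311 ≡ 3 (mod 4), so (3/311) = −(311/3).
Reduce top mod 3: now compute (2/3).
Pull out 2: since 3 ≡ 3 (mod 8), (2/3) = -1.
Reached (1/3) = 1. Collecting the sign flips along the way, the symbol is +1.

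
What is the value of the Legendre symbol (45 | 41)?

First reduce: 45 ≡ 4 (mod 41).
Pull out 2^2: since 41 ≡ 1 (mod 8), (2/41) = +1, so (2/41)^2 = +1.
Reached (1/41) = 1. Collecting the sign flips along the way, the symbol is +1.

1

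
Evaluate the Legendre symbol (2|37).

Euler's criterion: (2/37) ≡ 2^18 (mod 37).
2^2 ≡ 4 (mod 37)
2^4 ≡ 16 (mod 37)
2^8 ≡ 34 (mod 37)
2^16 ≡ 9 (mod 37)
2^18 = 2^(16+2) ≡ 36 (mod 37).
Result is 36 ≡ −1, so (2/37) = −1.

-1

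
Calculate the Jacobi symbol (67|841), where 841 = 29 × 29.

Reciprocity: 67 ≡ 3 and 841 ≡ 1 (mod 4), so (67/841) = +(841/67).
Reduce top mod 67: now compute (37/67).
Reciprocity: 37 ≡ 1 and 67 ≡ 3 (mod 4), so (37/67) = +(67/37).
Reduce top mod 37: now compute (30/37).
Pull out 2: since 37 ≡ 5 (mod 8), (2/37) = -1.
Reciprocity: 15 ≡ 3 and 37 ≡ 1 (mod 4), so (15/37) = +(37/15).
Reduce top mod 15: now compute (7/15).
Reciprocity: 7 ≡ 3 and 15 ≡ 3 (mod 4), so (7/15) = −(15/7).
Reduce top mod 7: now compute (1/7).
Reached (1/7) = 1. Collecting the sign flips along the way, the symbol is +1.

1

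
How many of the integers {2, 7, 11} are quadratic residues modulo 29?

(2/29) = -1 → non-residue.
(7/29) = +1 → QR.
(11/29) = -1 → non-residue.
Total quadratic residues among the 3: 1.

1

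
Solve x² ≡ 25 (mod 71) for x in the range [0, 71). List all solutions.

5, 66

Since 71 ≡ 3 (mod 4), a square root of 25 is 25^((71+1)/4) = 25^18 mod 71.
Repeated squaring: 25^2≡57, 25^4≡54, 25^8≡5, 25^16≡25 (mod 71).
25^18 = 25^(16+2) ≡ 5 (mod 71).
Check: 5² = 25 ≡ 25 (mod 71). The two roots are 5 and 66.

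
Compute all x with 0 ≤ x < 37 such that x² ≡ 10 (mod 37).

37 ≡ 1 (mod 4), so we find a root by search.
Trying successive values, 11² = 121 ≡ 10 (mod 37). The other root is 37 − 11 = 26.

11, 26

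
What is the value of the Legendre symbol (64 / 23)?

Euler's criterion: (64/23) ≡ 18^11 (mod 23).
18^2 ≡ 2 (mod 23)
18^4 ≡ 4 (mod 23)
18^8 ≡ 16 (mod 23)
18^11 = 18^(8+2+1) ≡ 1 (mod 23).
Result is 1, so (64/23) = 1.

1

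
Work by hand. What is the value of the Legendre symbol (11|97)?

1

Reciprocity: 11 ≡ 3 and 97 ≡ 1 (mod 4), so (11/97) = +(97/11).
Reduce top mod 11: now compute (9/11).
Reciprocity: 9 ≡ 1 and 11 ≡ 3 (mod 4), so (9/11) = +(11/9).
Reduce top mod 9: now compute (2/9).
Pull out 2: since 9 ≡ 1 (mod 8), (2/9) = +1.
Reached (1/9) = 1. Collecting the sign flips along the way, the symbol is +1.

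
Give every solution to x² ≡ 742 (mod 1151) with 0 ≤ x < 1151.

523, 628

Since 1151 ≡ 3 (mod 4), a square root of 742 is 742^((1151+1)/4) = 742^288 mod 1151.
Repeated squaring: 742^2≡386, 742^4≡517, 742^8≡257, 742^16≡442, 742^32≡845, 742^64≡405, 742^128≡583, 742^256≡344 (mod 1151).
742^288 = 742^(256+32) ≡ 628 (mod 1151).
Check: 628² = 394384 ≡ 742 (mod 1151). The two roots are 523 and 628.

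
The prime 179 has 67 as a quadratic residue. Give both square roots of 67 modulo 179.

Since 179 ≡ 3 (mod 4), a square root of 67 is 67^((179+1)/4) = 67^45 mod 179.
Repeated squaring: 67^2≡14, 67^4≡17, 67^8≡110, 67^16≡107, 67^32≡172 (mod 179).
67^45 = 67^(32+8+4+1) ≡ 70 (mod 179).
Check: 70² = 4900 ≡ 67 (mod 179). The two roots are 70 and 109.

70, 109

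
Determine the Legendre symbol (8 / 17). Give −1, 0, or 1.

1

Euler's criterion: (8/17) ≡ 8^8 (mod 17).
8^2 ≡ 13 (mod 17)
8^4 ≡ 16 (mod 17)
8^8 ≡ 1 (mod 17)
8^8 = 8^(8) ≡ 1 (mod 17).
Result is 1, so (8/17) = 1.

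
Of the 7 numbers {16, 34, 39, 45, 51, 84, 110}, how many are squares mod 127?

3

(16/127) = +1 → QR.
(34/127) = +1 → QR.
(39/127) = -1 → non-residue.
(45/127) = -1 → non-residue.
(51/127) = -1 → non-residue.
(84/127) = +1 → QR.
(110/127) = -1 → non-residue.
Total quadratic residues among the 7: 3.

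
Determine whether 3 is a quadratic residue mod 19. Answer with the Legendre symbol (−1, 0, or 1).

-1

Reciprocity: 3 ≡ 3 and 19 ≡ 3 (mod 4), so (3/19) = −(19/3).
Reduce top mod 3: now compute (1/3).
Reached (1/3) = 1. Collecting the sign flips along the way, the symbol is -1.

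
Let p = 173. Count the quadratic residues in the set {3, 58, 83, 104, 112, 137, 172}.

3

(3/173) = -1 → non-residue.
(58/173) = -1 → non-residue.
(83/173) = +1 → QR.
(104/173) = -1 → non-residue.
(112/173) = -1 → non-residue.
(137/173) = +1 → QR.
(172/173) = +1 → QR.
Total quadratic residues among the 7: 3.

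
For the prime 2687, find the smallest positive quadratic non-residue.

5

(2/2687) = +1, so 2 is a residue.
(3/2687) = +1, so 3 is a residue.
(4/2687) = +1, so 4 is a residue.
(5/2687) = −1, so 5 is the smallest positive non-residue mod 2687.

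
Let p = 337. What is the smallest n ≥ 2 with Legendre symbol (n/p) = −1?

5

(2/337) = +1, so 2 is a residue.
(3/337) = +1, so 3 is a residue.
(4/337) = +1, so 4 is a residue.
(5/337) = −1, so 5 is the smallest positive non-residue mod 337.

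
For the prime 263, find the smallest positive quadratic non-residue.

5

(2/263) = +1, so 2 is a residue.
(3/263) = +1, so 3 is a residue.
(4/263) = +1, so 4 is a residue.
(5/263) = −1, so 5 is the smallest positive non-residue mod 263.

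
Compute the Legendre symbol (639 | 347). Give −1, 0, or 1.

1

Euler's criterion: (639/347) ≡ 292^173 (mod 347).
292^2 ≡ 249 (mod 347)
292^4 ≡ 235 (mod 347)
292^8 ≡ 52 (mod 347)
292^16 ≡ 275 (mod 347)
292^32 ≡ 326 (mod 347)
292^64 ≡ 94 (mod 347)
292^128 ≡ 161 (mod 347)
292^173 = 292^(128+32+8+4+1) ≡ 1 (mod 347).
Result is 1, so (639/347) = 1.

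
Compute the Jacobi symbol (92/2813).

-1

Pull out 2^2: since 2813 ≡ 5 (mod 8), (2/2813) = -1, so (2/2813)^2 = +1.
Reciprocity: 23 ≡ 3 and 2813 ≡ 1 (mod 4), so (23/2813) = +(2813/23).
Reduce top mod 23: now compute (7/23).
Reciprocity: 7 ≡ 3 and 23 ≡ 3 (mod 4), so (7/23) = −(23/7).
Reduce top mod 7: now compute (2/7).
Pull out 2: since 7 ≡ 7 (mod 8), (2/7) = +1.
Reached (1/7) = 1. Collecting the sign flips along the way, the symbol is -1.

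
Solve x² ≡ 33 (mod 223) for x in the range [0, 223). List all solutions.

Since 223 ≡ 3 (mod 4), a square root of 33 is 33^((223+1)/4) = 33^56 mod 223.
Repeated squaring: 33^2≡197, 33^4≡7, 33^8≡49, 33^16≡171, 33^32≡28 (mod 223).
33^56 = 33^(32+16+8) ≡ 16 (mod 223).
Check: 16² = 256 ≡ 33 (mod 223). The two roots are 16 and 207.

16, 207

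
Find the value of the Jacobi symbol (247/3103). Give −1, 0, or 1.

-1

Reciprocity: 247 ≡ 3 and 3103 ≡ 3 (mod 4), so (247/3103) = −(3103/247).
Reduce top mod 247: now compute (139/247).
Reciprocity: 139 ≡ 3 and 247 ≡ 3 (mod 4), so (139/247) = −(247/139).
Reduce top mod 139: now compute (108/139).
Pull out 2^2: since 139 ≡ 3 (mod 8), (2/139) = -1, so (2/139)^2 = +1.
Reciprocity: 27 ≡ 3 and 139 ≡ 3 (mod 4), so (27/139) = −(139/27).
Reduce top mod 27: now compute (4/27).
Pull out 2^2: since 27 ≡ 3 (mod 8), (2/27) = -1, so (2/27)^2 = +1.
Reached (1/27) = 1. Collecting the sign flips along the way, the symbol is -1.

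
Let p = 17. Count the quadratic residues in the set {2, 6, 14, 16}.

(2/17) = +1 → QR.
(6/17) = -1 → non-residue.
(14/17) = -1 → non-residue.
(16/17) = +1 → QR.
Total quadratic residues among the 4: 2.

2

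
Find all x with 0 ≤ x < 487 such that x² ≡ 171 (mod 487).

71, 416

Since 487 ≡ 3 (mod 4), a square root of 171 is 171^((487+1)/4) = 171^122 mod 487.
Repeated squaring: 171^2≡21, 171^4≡441, 171^8≡168, 171^16≡465, 171^32≡484, 171^64≡9 (mod 487).
171^122 = 171^(64+32+16+8+2) ≡ 71 (mod 487).
Check: 71² = 5041 ≡ 171 (mod 487). The two roots are 71 and 416.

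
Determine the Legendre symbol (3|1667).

Reciprocity: 3 ≡ 3 and 1667 ≡ 3 (mod 4), so (3/1667) = −(1667/3).
Reduce top mod 3: now compute (2/3).
Pull out 2: since 3 ≡ 3 (mod 8), (2/3) = -1.
Reached (1/3) = 1. Collecting the sign flips along the way, the symbol is +1.

1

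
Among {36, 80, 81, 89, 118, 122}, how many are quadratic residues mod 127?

(36/127) = +1 → QR.
(80/127) = -1 → non-residue.
(81/127) = +1 → QR.
(89/127) = -1 → non-residue.
(118/127) = -1 → non-residue.
(122/127) = +1 → QR.
Total quadratic residues among the 6: 3.

3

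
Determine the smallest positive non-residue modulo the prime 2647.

(2/2647) = +1, so 2 is a residue.
(3/2647) = −1, so 3 is the smallest positive non-residue mod 2647.

3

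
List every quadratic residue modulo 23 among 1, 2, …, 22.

1,2,3,4,6,8,9,12,13,16,18

Square k = 1,…,11 (k and 23−k give the same square):
1²=1, 2²=4, 3²=9, 4²=16, 5²≡2, 6²≡13, 7²≡3, 8²≡18, 9²≡12, 10²≡8, 11²≡6 (mod 23).
So the quadratic residues mod 23 are {1, 2, 3, 4, 6, 8, 9, 12, 13, 16, 18}.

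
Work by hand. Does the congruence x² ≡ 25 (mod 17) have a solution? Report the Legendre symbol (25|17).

1

Euler's criterion: (25/17) ≡ 8^8 (mod 17).
8^2 ≡ 13 (mod 17)
8^4 ≡ 16 (mod 17)
8^8 ≡ 1 (mod 17)
8^8 = 8^(8) ≡ 1 (mod 17).
Result is 1, so (25/17) = 1.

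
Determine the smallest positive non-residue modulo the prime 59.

2

(2/59) = −1, so 2 is the smallest positive non-residue mod 59.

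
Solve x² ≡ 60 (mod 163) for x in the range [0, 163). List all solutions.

68, 95

Since 163 ≡ 3 (mod 4), a square root of 60 is 60^((163+1)/4) = 60^41 mod 163.
Repeated squaring: 60^2≡14, 60^4≡33, 60^8≡111, 60^16≡96, 60^32≡88 (mod 163).
60^41 = 60^(32+8+1) ≡ 95 (mod 163).
Check: 95² = 9025 ≡ 60 (mod 163). The two roots are 68 and 95.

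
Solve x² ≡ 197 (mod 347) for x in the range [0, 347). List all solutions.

Since 347 ≡ 3 (mod 4), a square root of 197 is 197^((347+1)/4) = 197^87 mod 347.
Repeated squaring: 197^2≡292, 197^4≡249, 197^8≡235, 197^16≡52, 197^32≡275, 197^64≡326 (mod 347).
197^87 = 197^(64+16+4+2+1) ≡ 184 (mod 347).
Check: 184² = 33856 ≡ 197 (mod 347). The two roots are 163 and 184.

163, 184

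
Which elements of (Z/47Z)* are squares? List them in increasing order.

Square k = 1,…,23 (k and 47−k give the same square):
1²=1, 2²=4, 3²=9, 4²=16, 5²=25, 6²=36, 7²≡2, 8²≡17, 9²≡34, 10²≡6, 11²≡27, 12²≡3, 13²≡28, 14²≡8, 15²≡37, 16²≡21, 17²≡7, 18²≡42, 19²≡32, 20²≡24, 21²≡18, 22²≡14, 23²≡12 (mod 47).
So the quadratic residues mod 47 are {1, 2, 3, 4, 6, 7, 8, 9, 12, 14, 16, 17, 18, 21, 24, 25, 27, 28, 32, 34, 36, 37, 42}.

1,2,3,4,6,7,8,9,12,14,16,17,18,21,24,25,27,28,32,34,36,37,42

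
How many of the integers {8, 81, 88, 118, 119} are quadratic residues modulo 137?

(8/137) = +1 → QR.
(81/137) = +1 → QR.
(88/137) = +1 → QR.
(118/137) = +1 → QR.
(119/137) = +1 → QR.
Total quadratic residues among the 5: 5.

5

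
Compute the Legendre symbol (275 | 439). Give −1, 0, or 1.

1

Reciprocity: 275 ≡ 3 and 439 ≡ 3 (mod 4), so (275/439) = −(439/275).
Reduce top mod 275: now compute (164/275).
Pull out 2^2: since 275 ≡ 3 (mod 8), (2/275) = -1, so (2/275)^2 = +1.
Reciprocity: 41 ≡ 1 and 275 ≡ 3 (mod 4), so (41/275) = +(275/41).
Reduce top mod 41: now compute (29/41).
Reciprocity: 29 ≡ 1 and 41 ≡ 1 (mod 4), so (29/41) = +(41/29).
Reduce top mod 29: now compute (12/29).
Pull out 2^2: since 29 ≡ 5 (mod 8), (2/29) = -1, so (2/29)^2 = +1.
Reciprocity: 3 ≡ 3 and 29 ≡ 1 (mod 4), so (3/29) = +(29/3).
Reduce top mod 3: now compute (2/3).
Pull out 2: since 3 ≡ 3 (mod 8), (2/3) = -1.
Reached (1/3) = 1. Collecting the sign flips along the way, the symbol is +1.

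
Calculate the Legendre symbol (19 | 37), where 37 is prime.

Euler's criterion: (19/37) ≡ 19^18 (mod 37).
19^2 ≡ 28 (mod 37)
19^4 ≡ 7 (mod 37)
19^8 ≡ 12 (mod 37)
19^16 ≡ 33 (mod 37)
19^18 = 19^(16+2) ≡ 36 (mod 37).
Result is 36 ≡ −1, so (19/37) = −1.

-1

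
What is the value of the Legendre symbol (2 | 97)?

Pull out 2: since 97 ≡ 1 (mod 8), (2/97) = +1.
Reached (1/97) = 1. Collecting the sign flips along the way, the symbol is +1.

1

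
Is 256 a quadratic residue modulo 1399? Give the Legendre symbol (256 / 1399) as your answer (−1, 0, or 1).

1

Pull out 2^8: since 1399 ≡ 7 (mod 8), (2/1399) = +1, so (2/1399)^8 = +1.
Reached (1/1399) = 1. Collecting the sign flips along the way, the symbol is +1.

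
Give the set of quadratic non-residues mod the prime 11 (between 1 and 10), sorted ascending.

Square k = 1,…,5 (k and 11−k give the same square):
1²=1, 2²=4, 3²=9, 4²≡5, 5²≡3 (mod 11).
The residues are {1, 3, 4, 5, 9}; the non-residues are the remaining 5 nonzero classes.

2,6,7,8,10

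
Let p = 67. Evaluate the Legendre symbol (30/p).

-1

Pull out 2: since 67 ≡ 3 (mod 8), (2/67) = -1.
Reciprocity: 15 ≡ 3 and 67 ≡ 3 (mod 4), so (15/67) = −(67/15).
Reduce top mod 15: now compute (7/15).
Reciprocity: 7 ≡ 3 and 15 ≡ 3 (mod 4), so (7/15) = −(15/7).
Reduce top mod 7: now compute (1/7).
Reached (1/7) = 1. Collecting the sign flips along the way, the symbol is -1.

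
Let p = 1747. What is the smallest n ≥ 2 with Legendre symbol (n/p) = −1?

2

(2/1747) = −1, so 2 is the smallest positive non-residue mod 1747.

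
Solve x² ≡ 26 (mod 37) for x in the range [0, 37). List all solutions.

10, 27

37 ≡ 1 (mod 4), so we find a root by search.
Trying successive values, 10² = 100 ≡ 26 (mod 37). The other root is 37 − 10 = 27.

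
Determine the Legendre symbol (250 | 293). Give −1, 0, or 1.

Euler's criterion: (250/293) ≡ 250^146 (mod 293).
250^2 ≡ 91 (mod 293)
250^4 ≡ 77 (mod 293)
250^8 ≡ 69 (mod 293)
250^16 ≡ 73 (mod 293)
250^32 ≡ 55 (mod 293)
250^64 ≡ 95 (mod 293)
250^128 ≡ 235 (mod 293)
250^146 = 250^(128+16+2) ≡ 1 (mod 293).
Result is 1, so (250/293) = 1.

1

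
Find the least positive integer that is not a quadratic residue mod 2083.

(2/2083) = −1, so 2 is the smallest positive non-residue mod 2083.

2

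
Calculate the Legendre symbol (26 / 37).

1

Euler's criterion: (26/37) ≡ 26^18 (mod 37).
26^2 ≡ 10 (mod 37)
26^4 ≡ 26 (mod 37)
26^8 ≡ 10 (mod 37)
26^16 ≡ 26 (mod 37)
26^18 = 26^(16+2) ≡ 1 (mod 37).
Result is 1, so (26/37) = 1.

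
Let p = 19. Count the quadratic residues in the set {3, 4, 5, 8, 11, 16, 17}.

(3/19) = -1 → non-residue.
(4/19) = +1 → QR.
(5/19) = +1 → QR.
(8/19) = -1 → non-residue.
(11/19) = +1 → QR.
(16/19) = +1 → QR.
(17/19) = +1 → QR.
Total quadratic residues among the 7: 5.

5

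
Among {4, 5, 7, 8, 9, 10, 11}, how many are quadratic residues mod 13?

(4/13) = +1 → QR.
(5/13) = -1 → non-residue.
(7/13) = -1 → non-residue.
(8/13) = -1 → non-residue.
(9/13) = +1 → QR.
(10/13) = +1 → QR.
(11/13) = -1 → non-residue.
Total quadratic residues among the 7: 3.

3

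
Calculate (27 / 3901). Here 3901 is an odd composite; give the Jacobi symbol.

Reciprocity: 27 ≡ 3 and 3901 ≡ 1 (mod 4), so (27/3901) = +(3901/27).
Reduce top mod 27: now compute (13/27).
Reciprocity: 13 ≡ 1 and 27 ≡ 3 (mod 4), so (13/27) = +(27/13).
Reduce top mod 13: now compute (1/13).
Reached (1/13) = 1. Collecting the sign flips along the way, the symbol is +1.

1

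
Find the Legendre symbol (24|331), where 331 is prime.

1

Pull out 2^3: since 331 ≡ 3 (mod 8), (2/331) = -1, so (2/331)^3 = -1.
Reciprocity: 3 ≡ 3 and 331 ≡ 3 (mod 4), so (3/331) = −(331/3).
Reduce top mod 3: now compute (1/3).
Reached (1/3) = 1. Collecting the sign flips along the way, the symbol is +1.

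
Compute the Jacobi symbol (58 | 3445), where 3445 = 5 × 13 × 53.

Pull out 2: since 3445 ≡ 5 (mod 8), (2/3445) = -1.
Reciprocity: 29 ≡ 1 and 3445 ≡ 1 (mod 4), so (29/3445) = +(3445/29).
Reduce top mod 29: now compute (23/29).
Reciprocity: 23 ≡ 3 and 29 ≡ 1 (mod 4), so (23/29) = +(29/23).
Reduce top mod 23: now compute (6/23).
Pull out 2: since 23 ≡ 7 (mod 8), (2/23) = +1.
Reciprocity: 3 ≡ 3 and 23 ≡ 3 (mod 4), so (3/23) = −(23/3).
Reduce top mod 3: now compute (2/3).
Pull out 2: since 3 ≡ 3 (mod 8), (2/3) = -1.
Reached (1/3) = 1. Collecting the sign flips along the way, the symbol is -1.

-1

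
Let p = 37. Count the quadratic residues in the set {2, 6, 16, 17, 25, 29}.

(2/37) = -1 → non-residue.
(6/37) = -1 → non-residue.
(16/37) = +1 → QR.
(17/37) = -1 → non-residue.
(25/37) = +1 → QR.
(29/37) = -1 → non-residue.
Total quadratic residues among the 6: 2.

2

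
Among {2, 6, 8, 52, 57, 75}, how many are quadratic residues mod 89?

3

(2/89) = +1 → QR.
(6/89) = -1 → non-residue.
(8/89) = +1 → QR.
(52/89) = -1 → non-residue.
(57/89) = +1 → QR.
(75/89) = -1 → non-residue.
Total quadratic residues among the 6: 3.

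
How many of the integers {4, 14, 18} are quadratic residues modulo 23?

(4/23) = +1 → QR.
(14/23) = -1 → non-residue.
(18/23) = +1 → QR.
Total quadratic residues among the 3: 2.

2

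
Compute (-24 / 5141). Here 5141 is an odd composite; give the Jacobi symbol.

1

First reduce: -24 ≡ 5117 (mod 5141).
Reciprocity: 5117 ≡ 1 and 5141 ≡ 1 (mod 4), so (5117/5141) = +(5141/5117).
Reduce top mod 5117: now compute (24/5117).
Pull out 2^3: since 5117 ≡ 5 (mod 8), (2/5117) = -1, so (2/5117)^3 = -1.
Reciprocity: 3 ≡ 3 and 5117 ≡ 1 (mod 4), so (3/5117) = +(5117/3).
Reduce top mod 3: now compute (2/3).
Pull out 2: since 3 ≡ 3 (mod 8), (2/3) = -1.
Reached (1/3) = 1. Collecting the sign flips along the way, the symbol is +1.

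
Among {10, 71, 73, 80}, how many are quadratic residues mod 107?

(10/107) = +1 → QR.
(71/107) = -1 → non-residue.
(73/107) = -1 → non-residue.
(80/107) = -1 → non-residue.
Total quadratic residues among the 4: 1.

1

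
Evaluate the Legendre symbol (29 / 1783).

-1

Reciprocity: 29 ≡ 1 and 1783 ≡ 3 (mod 4), so (29/1783) = +(1783/29).
Reduce top mod 29: now compute (14/29).
Pull out 2: since 29 ≡ 5 (mod 8), (2/29) = -1.
Reciprocity: 7 ≡ 3 and 29 ≡ 1 (mod 4), so (7/29) = +(29/7).
Reduce top mod 7: now compute (1/7).
Reached (1/7) = 1. Collecting the sign flips along the way, the symbol is -1.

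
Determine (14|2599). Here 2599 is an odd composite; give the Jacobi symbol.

-1

Pull out 2: since 2599 ≡ 7 (mod 8), (2/2599) = +1.
Reciprocity: 7 ≡ 3 and 2599 ≡ 3 (mod 4), so (7/2599) = −(2599/7).
Reduce top mod 7: now compute (2/7).
Pull out 2: since 7 ≡ 7 (mod 8), (2/7) = +1.
Reached (1/7) = 1. Collecting the sign flips along the way, the symbol is -1.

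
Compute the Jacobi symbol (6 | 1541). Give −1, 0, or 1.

1

Pull out 2: since 1541 ≡ 5 (mod 8), (2/1541) = -1.
Reciprocity: 3 ≡ 3 and 1541 ≡ 1 (mod 4), so (3/1541) = +(1541/3).
Reduce top mod 3: now compute (2/3).
Pull out 2: since 3 ≡ 3 (mod 8), (2/3) = -1.
Reached (1/3) = 1. Collecting the sign flips along the way, the symbol is +1.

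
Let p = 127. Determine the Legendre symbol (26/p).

Pull out 2: since 127 ≡ 7 (mod 8), (2/127) = +1.
Reciprocity: 13 ≡ 1 and 127 ≡ 3 (mod 4), so (13/127) = +(127/13).
Reduce top mod 13: now compute (10/13).
Pull out 2: since 13 ≡ 5 (mod 8), (2/13) = -1.
Reciprocity: 5 ≡ 1 and 13 ≡ 1 (mod 4), so (5/13) = +(13/5).
Reduce top mod 5: now compute (3/5).
Reciprocity: 3 ≡ 3 and 5 ≡ 1 (mod 4), so (3/5) = +(5/3).
Reduce top mod 3: now compute (2/3).
Pull out 2: since 3 ≡ 3 (mod 8), (2/3) = -1.
Reached (1/3) = 1. Collecting the sign flips along the way, the symbol is +1.

1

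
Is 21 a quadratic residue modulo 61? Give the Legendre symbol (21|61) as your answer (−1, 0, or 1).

-1

Euler's criterion: (21/61) ≡ 21^30 (mod 61).
21^2 ≡ 14 (mod 61)
21^4 ≡ 13 (mod 61)
21^8 ≡ 47 (mod 61)
21^16 ≡ 13 (mod 61)
21^30 = 21^(16+8+4+2) ≡ 60 (mod 61).
Result is 60 ≡ −1, so (21/61) = −1.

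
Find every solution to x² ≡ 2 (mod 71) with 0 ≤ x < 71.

12, 59

Since 71 ≡ 3 (mod 4), a square root of 2 is 2^((71+1)/4) = 2^18 mod 71.
Repeated squaring: 2^2≡4, 2^4≡16, 2^8≡43, 2^16≡3 (mod 71).
2^18 = 2^(16+2) ≡ 12 (mod 71).
Check: 12² = 144 ≡ 2 (mod 71). The two roots are 12 and 59.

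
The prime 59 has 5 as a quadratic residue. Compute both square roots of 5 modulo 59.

Since 59 ≡ 3 (mod 4), a square root of 5 is 5^((59+1)/4) = 5^15 mod 59.
Repeated squaring: 5^2≡25, 5^4≡35, 5^8≡45 (mod 59).
5^15 = 5^(8+4+2+1) ≡ 51 (mod 59).
Check: 51² = 2601 ≡ 5 (mod 59). The two roots are 8 and 51.

8, 51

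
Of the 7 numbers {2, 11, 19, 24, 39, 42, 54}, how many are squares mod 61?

3

(2/61) = -1 → non-residue.
(11/61) = -1 → non-residue.
(19/61) = +1 → QR.
(24/61) = -1 → non-residue.
(39/61) = +1 → QR.
(42/61) = +1 → QR.
(54/61) = -1 → non-residue.
Total quadratic residues among the 7: 3.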